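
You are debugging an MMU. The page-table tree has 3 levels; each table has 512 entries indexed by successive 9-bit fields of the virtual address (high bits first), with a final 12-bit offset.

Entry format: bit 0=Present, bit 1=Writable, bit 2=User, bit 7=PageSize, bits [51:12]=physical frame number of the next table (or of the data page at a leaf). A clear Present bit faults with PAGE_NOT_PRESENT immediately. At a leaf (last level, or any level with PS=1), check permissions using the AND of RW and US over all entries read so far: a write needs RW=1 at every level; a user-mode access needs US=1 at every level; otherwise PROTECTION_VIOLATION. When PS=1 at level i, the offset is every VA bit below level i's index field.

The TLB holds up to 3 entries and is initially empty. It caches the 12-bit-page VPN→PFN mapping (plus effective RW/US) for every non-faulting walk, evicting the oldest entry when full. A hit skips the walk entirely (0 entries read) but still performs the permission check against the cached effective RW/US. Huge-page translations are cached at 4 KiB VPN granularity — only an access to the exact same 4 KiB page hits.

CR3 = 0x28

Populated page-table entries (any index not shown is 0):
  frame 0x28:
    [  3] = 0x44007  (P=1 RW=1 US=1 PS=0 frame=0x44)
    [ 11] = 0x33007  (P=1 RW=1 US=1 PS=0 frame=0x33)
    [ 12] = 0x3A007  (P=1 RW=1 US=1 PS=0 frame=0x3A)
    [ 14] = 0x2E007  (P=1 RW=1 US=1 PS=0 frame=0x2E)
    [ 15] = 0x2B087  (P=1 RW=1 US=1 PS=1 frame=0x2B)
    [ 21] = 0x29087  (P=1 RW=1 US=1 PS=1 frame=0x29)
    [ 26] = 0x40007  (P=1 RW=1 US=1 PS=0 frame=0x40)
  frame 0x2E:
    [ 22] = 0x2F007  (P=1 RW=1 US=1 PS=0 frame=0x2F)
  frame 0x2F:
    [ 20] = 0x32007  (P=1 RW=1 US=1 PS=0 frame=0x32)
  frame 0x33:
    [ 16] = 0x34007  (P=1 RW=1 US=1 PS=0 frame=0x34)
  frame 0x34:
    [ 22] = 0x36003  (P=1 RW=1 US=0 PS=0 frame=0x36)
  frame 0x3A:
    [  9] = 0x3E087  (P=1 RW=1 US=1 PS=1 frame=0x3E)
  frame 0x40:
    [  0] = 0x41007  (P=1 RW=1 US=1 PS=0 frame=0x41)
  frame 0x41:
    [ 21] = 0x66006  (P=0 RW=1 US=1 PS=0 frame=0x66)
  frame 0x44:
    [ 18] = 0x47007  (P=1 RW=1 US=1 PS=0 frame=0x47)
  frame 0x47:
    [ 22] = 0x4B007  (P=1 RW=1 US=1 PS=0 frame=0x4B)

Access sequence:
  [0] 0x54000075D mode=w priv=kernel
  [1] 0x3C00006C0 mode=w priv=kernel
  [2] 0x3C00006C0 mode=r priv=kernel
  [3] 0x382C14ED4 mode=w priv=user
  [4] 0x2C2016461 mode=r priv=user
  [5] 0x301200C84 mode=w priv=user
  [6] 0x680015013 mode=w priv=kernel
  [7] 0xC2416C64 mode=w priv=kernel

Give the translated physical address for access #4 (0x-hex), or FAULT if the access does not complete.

Per-access translation:
#0 VA=0x54000075D (w,kernel):
  [0] read 0x28 idx=21: raw=0x29087 flags P=1 W=1 U=1 S=1
  → PA=0x2975D (huge @L0)  (1 entries read)
#1 VA=0x3C00006C0 (w,kernel):
  [0] read 0x28 idx=15: raw=0x2B087 flags P=1 W=1 U=1 S=1
  → PA=0x2B6C0 (huge @L0)  (1 entries read)
#2 VA=0x3C00006C0 (r,kernel):
  TLB hit vpn=0x3C0000 → PA=0x2B6C0
#3 VA=0x382C14ED4 (w,user):
  [0] read 0x28 idx=14: raw=0x2E007 flags P=1 W=1 U=1 S=0
  [1] read 0x2E idx=22: raw=0x2F007 flags P=1 W=1 U=1 S=0
  [2] read 0x2F idx=20: raw=0x32007 flags P=1 W=1 U=1 S=0
  → PA=0x32ED4  (3 entries read)
#4 VA=0x2C2016461 (r,user):
  [0] read 0x28 idx=11: raw=0x33007 flags P=1 W=1 U=1 S=0
  [1] read 0x33 idx=16: raw=0x34007 flags P=1 W=1 U=1 S=0
  [2] read 0x34 idx=22: raw=0x36003 flags P=1 W=1 U=0 S=0
  ⇒ fault: PROTECTION_VIOLATION  — 3 lookups
#5 VA=0x301200C84 (w,user):
  [0] read 0x28 idx=12: raw=0x3A007 flags P=1 W=1 U=1 S=0
  [1] read 0x3A idx=9: raw=0x3E087 flags P=1 W=1 U=1 S=1
  → PA=0x3EC84 (huge @L1)  (2 entries read)
#6 VA=0x680015013 (w,kernel):
  [0] read 0x28 idx=26: raw=0x40007 flags P=1 W=1 U=1 S=0
  [1] read 0x40 idx=0: raw=0x41007 flags P=1 W=1 U=1 S=0
  [2] read 0x41 idx=21: raw=0x66006 flags P=0 W=1 U=1 S=0
  ⇒ fault: PAGE_NOT_PRESENT  — 3 lookups
#7 VA=0xC2416C64 (w,kernel):
  [0] read 0x28 idx=3: raw=0x44007 flags P=1 W=1 U=1 S=0
  [1] read 0x44 idx=18: raw=0x47007 flags P=1 W=1 U=1 S=0
  [2] read 0x47 idx=22: raw=0x4B007 flags P=1 W=1 U=1 S=0
  → PA=0x4BC64  (3 entries read)

Access #4 PA: FAULT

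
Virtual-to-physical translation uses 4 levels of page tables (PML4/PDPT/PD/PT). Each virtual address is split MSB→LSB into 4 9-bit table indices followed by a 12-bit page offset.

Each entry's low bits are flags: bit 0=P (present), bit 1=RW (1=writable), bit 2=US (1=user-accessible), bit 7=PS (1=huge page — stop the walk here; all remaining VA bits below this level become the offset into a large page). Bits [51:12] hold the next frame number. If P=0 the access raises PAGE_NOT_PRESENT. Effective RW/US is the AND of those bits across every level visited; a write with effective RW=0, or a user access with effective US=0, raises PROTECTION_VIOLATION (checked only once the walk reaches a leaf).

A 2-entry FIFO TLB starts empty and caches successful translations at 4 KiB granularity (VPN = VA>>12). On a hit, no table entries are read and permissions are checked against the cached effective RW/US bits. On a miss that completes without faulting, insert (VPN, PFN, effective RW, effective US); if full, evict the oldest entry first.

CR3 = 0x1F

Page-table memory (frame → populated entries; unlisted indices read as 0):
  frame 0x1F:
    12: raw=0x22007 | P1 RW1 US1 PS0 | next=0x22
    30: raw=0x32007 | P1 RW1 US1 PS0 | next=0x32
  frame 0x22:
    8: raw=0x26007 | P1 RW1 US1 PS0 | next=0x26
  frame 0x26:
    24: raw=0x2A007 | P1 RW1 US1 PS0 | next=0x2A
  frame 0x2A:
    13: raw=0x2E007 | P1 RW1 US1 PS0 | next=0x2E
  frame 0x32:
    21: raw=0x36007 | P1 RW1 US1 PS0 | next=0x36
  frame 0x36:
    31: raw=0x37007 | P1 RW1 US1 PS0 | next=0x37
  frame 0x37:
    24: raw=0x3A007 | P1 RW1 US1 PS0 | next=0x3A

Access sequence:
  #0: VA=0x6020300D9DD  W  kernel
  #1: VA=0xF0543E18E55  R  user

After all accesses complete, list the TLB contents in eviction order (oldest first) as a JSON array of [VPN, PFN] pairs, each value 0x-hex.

Walk each access:
#0 VA=0x6020300D9DD (w,kernel):
  L0 @0x1F[12] → 0x22007  P=1,RW=1,US=1,PS=0
  L1 @0x22[8] → 0x26007  P=1,RW=1,US=1,PS=0
  L2 @0x26[24] → 0x2A007  P=1,RW=1,US=1,PS=0
  L3 @0x2A[13] → 0x2E007  P=1,RW=1,US=1,PS=0
  ✓ 0x2E9DD  — 4 lookups
#1 VA=0xF0543E18E55 (r,user):
  L0 @0x1F[30] → 0x32007  P=1,RW=1,US=1,PS=0
  L1 @0x32[21] → 0x36007  P=1,RW=1,US=1,PS=0
  L2 @0x36[31] → 0x37007  P=1,RW=1,US=1,PS=0
  L3 @0x37[24] → 0x3A007  P=1,RW=1,US=1,PS=0
  ✓ 0x3AE55  — 4 lookups

TLB: [["0x6020300D", "0x2E"], ["0xF0543E18", "0x3A"]]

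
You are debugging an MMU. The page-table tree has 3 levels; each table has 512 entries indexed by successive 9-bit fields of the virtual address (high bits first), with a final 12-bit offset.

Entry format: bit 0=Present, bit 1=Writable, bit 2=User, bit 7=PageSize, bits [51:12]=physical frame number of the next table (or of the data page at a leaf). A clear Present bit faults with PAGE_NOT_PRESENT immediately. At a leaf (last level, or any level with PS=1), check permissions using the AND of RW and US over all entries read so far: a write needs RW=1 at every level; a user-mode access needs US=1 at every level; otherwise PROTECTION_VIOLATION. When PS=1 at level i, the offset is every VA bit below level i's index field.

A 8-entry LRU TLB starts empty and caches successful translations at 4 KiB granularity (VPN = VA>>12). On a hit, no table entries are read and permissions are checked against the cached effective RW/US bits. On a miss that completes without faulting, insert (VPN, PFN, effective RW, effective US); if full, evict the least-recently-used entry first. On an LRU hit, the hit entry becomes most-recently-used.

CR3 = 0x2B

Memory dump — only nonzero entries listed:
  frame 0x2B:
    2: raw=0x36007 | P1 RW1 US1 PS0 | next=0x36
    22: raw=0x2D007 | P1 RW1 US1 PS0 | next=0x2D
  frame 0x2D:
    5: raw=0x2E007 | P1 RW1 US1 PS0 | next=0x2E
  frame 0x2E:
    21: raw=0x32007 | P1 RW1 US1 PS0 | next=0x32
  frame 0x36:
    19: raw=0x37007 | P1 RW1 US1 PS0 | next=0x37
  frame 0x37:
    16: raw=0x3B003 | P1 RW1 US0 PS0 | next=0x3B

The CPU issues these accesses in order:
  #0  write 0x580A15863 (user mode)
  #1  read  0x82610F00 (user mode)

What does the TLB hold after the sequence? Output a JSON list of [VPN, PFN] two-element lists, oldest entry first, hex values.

Walk each access:
#0 VA=0x580A15863 (w,user):
  [0] read 0x2B idx=22: raw=0x2D007 flags P=1 W=1 U=1 S=0
  [1] read 0x2D idx=5: raw=0x2E007 flags P=1 W=1 U=1 S=0
  [2] read 0x2E idx=21: raw=0x32007 flags P=1 W=1 U=1 S=0
  ✓ 0x32863  — 3 lookups
#1 VA=0x82610F00 (r,user):
  [0] read 0x2B idx=2: raw=0x36007 flags P=1 W=1 U=1 S=0
  [1] read 0x36 idx=19: raw=0x37007 flags P=1 W=1 U=1 S=0
  [2] read 0x37 idx=16: raw=0x3B003 flags P=1 W=1 U=0 S=0
  → PROTECTION_VIOLATION  (3 entries read)

TLB: [["0x580A15", "0x32"]]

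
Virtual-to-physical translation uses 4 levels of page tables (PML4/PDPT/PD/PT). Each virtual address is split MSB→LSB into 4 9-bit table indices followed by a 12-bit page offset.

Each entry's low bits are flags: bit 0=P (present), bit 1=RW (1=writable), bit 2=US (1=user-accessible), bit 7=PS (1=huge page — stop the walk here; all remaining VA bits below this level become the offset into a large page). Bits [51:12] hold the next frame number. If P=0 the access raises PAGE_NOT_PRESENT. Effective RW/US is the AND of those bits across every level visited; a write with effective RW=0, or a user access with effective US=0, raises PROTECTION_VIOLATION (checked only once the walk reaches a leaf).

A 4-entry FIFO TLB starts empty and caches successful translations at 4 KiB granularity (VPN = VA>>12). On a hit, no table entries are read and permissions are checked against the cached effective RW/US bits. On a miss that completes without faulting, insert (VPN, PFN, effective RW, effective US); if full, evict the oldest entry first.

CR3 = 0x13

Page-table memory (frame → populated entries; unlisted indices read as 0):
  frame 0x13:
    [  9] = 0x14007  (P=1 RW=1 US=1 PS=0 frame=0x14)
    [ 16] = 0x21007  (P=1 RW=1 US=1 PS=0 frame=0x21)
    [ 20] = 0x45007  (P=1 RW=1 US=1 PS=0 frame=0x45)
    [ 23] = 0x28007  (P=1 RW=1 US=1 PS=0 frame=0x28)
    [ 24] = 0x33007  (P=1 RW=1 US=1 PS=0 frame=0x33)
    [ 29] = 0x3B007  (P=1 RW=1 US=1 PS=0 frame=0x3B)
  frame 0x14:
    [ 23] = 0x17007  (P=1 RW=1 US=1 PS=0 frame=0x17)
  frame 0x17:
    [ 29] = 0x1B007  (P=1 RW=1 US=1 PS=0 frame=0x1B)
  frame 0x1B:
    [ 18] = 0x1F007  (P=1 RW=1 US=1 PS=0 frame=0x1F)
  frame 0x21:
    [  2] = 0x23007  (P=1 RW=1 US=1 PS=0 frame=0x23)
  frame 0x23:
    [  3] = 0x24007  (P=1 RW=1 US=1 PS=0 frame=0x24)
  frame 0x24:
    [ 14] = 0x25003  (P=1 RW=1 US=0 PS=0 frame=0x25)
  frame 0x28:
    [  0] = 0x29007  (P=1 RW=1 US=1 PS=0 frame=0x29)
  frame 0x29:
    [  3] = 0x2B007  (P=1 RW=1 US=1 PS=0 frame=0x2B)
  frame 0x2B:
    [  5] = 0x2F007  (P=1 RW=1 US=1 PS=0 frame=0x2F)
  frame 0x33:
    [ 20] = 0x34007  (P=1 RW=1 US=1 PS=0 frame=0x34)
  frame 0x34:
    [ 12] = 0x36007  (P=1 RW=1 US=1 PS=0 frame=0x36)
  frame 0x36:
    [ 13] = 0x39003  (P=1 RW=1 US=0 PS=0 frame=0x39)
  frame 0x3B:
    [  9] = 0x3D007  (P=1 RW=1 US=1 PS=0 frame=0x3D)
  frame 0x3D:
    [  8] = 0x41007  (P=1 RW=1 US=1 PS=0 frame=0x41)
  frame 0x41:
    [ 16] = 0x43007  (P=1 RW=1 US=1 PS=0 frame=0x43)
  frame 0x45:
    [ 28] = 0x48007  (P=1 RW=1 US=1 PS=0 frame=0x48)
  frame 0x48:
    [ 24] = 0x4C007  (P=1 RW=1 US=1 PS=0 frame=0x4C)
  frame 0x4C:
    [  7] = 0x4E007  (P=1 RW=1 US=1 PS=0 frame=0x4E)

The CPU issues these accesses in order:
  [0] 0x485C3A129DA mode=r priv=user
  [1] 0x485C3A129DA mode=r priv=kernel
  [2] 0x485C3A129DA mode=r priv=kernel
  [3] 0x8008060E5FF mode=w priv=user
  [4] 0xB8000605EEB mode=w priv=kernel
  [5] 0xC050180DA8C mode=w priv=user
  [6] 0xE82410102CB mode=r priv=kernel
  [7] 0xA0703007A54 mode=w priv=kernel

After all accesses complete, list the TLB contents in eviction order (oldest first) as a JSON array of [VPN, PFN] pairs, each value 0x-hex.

Walk each access:
#0 VA=0x485C3A129DA (r,user):
  lvl0: tbl 0x13, slot 9 ⇒ 0x14007 (P1/RW1/US1/PS0)
  lvl1: tbl 0x14, slot 23 ⇒ 0x17007 (P1/RW1/US1/PS0)
  lvl2: tbl 0x17, slot 29 ⇒ 0x1B007 (P1/RW1/US1/PS0)
  lvl3: tbl 0x1B, slot 18 ⇒ 0x1F007 (P1/RW1/US1/PS0)
  ✓ 0x1F9DA  — 4 lookups
#1 VA=0x485C3A129DA (r,kernel):
  TLB hit vpn=0x485C3A12 → PA=0x1F9DA
#2 VA=0x485C3A129DA (r,kernel):
  TLB hit vpn=0x485C3A12 → PA=0x1F9DA
#3 VA=0x8008060E5FF (w,user):
  lvl0: tbl 0x13, slot 16 ⇒ 0x21007 (P1/RW1/US1/PS0)
  lvl1: tbl 0x21, slot 2 ⇒ 0x23007 (P1/RW1/US1/PS0)
  lvl2: tbl 0x23, slot 3 ⇒ 0x24007 (P1/RW1/US1/PS0)
  lvl3: tbl 0x24, slot 14 ⇒ 0x25003 (P1/RW1/US0/PS0)
  → PROTECTION_VIOLATION  (4 entries read)
#4 VA=0xB8000605EEB (w,kernel):
  lvl0: tbl 0x13, slot 23 ⇒ 0x28007 (P1/RW1/US1/PS0)
  lvl1: tbl 0x28, slot 0 ⇒ 0x29007 (P1/RW1/US1/PS0)
  lvl2: tbl 0x29, slot 3 ⇒ 0x2B007 (P1/RW1/US1/PS0)
  lvl3: tbl 0x2B, slot 5 ⇒ 0x2F007 (P1/RW1/US1/PS0)
  ✓ 0x2FEEB  — 4 lookups
#5 VA=0xC050180DA8C (w,user):
  lvl0: tbl 0x13, slot 24 ⇒ 0x33007 (P1/RW1/US1/PS0)
  lvl1: tbl 0x33, slot 20 ⇒ 0x34007 (P1/RW1/US1/PS0)
  lvl2: tbl 0x34, slot 12 ⇒ 0x36007 (P1/RW1/US1/PS0)
  lvl3: tbl 0x36, slot 13 ⇒ 0x39003 (P1/RW1/US0/PS0)
  → PROTECTION_VIOLATION  (4 entries read)
#6 VA=0xE82410102CB (r,kernel):
  lvl0: tbl 0x13, slot 29 ⇒ 0x3B007 (P1/RW1/US1/PS0)
  lvl1: tbl 0x3B, slot 9 ⇒ 0x3D007 (P1/RW1/US1/PS0)
  lvl2: tbl 0x3D, slot 8 ⇒ 0x41007 (P1/RW1/US1/PS0)
  lvl3: tbl 0x41, slot 16 ⇒ 0x43007 (P1/RW1/US1/PS0)
  ✓ 0x432CB  — 4 lookups
#7 VA=0xA0703007A54 (w,kernel):
  lvl0: tbl 0x13, slot 20 ⇒ 0x45007 (P1/RW1/US1/PS0)
  lvl1: tbl 0x45, slot 28 ⇒ 0x48007 (P1/RW1/US1/PS0)
  lvl2: tbl 0x48, slot 24 ⇒ 0x4C007 (P1/RW1/US1/PS0)
  lvl3: tbl 0x4C, slot 7 ⇒ 0x4E007 (P1/RW1/US1/PS0)
  ✓ 0x4EA54  — 4 lookups

TLB: [["0x485C3A12", "0x1F"], ["0xB8000605", "0x2F"], ["0xE8241010", "0x43"], ["0xA0703007", "0x4E"]]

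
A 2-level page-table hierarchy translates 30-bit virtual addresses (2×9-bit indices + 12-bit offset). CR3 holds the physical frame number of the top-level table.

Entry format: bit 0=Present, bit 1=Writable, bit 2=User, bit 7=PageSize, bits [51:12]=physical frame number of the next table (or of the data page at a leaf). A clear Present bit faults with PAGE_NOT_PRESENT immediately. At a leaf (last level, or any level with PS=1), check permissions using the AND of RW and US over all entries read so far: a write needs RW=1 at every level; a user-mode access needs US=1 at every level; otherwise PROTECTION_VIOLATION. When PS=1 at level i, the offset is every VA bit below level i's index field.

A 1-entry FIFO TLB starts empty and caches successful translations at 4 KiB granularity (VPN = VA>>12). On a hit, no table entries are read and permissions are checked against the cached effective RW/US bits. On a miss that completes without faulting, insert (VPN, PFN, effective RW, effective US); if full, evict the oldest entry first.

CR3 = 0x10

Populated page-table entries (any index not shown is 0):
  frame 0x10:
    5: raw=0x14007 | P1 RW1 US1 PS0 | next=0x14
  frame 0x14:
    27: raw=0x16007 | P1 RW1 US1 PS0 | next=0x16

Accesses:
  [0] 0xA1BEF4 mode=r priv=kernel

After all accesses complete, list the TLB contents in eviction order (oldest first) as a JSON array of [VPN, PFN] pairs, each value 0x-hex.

Per-access translation:
#0 VA=0xA1BEF4 (r,kernel):
  [0] read 0x10 idx=5: raw=0x14007 flags P=1 W=1 U=1 S=0
  [1] read 0x14 idx=27: raw=0x16007 flags P=1 W=1 U=1 S=0
  ⇒ phys 0x16EF4  [2 reads]

TLB: [["0xA1B", "0x16"]]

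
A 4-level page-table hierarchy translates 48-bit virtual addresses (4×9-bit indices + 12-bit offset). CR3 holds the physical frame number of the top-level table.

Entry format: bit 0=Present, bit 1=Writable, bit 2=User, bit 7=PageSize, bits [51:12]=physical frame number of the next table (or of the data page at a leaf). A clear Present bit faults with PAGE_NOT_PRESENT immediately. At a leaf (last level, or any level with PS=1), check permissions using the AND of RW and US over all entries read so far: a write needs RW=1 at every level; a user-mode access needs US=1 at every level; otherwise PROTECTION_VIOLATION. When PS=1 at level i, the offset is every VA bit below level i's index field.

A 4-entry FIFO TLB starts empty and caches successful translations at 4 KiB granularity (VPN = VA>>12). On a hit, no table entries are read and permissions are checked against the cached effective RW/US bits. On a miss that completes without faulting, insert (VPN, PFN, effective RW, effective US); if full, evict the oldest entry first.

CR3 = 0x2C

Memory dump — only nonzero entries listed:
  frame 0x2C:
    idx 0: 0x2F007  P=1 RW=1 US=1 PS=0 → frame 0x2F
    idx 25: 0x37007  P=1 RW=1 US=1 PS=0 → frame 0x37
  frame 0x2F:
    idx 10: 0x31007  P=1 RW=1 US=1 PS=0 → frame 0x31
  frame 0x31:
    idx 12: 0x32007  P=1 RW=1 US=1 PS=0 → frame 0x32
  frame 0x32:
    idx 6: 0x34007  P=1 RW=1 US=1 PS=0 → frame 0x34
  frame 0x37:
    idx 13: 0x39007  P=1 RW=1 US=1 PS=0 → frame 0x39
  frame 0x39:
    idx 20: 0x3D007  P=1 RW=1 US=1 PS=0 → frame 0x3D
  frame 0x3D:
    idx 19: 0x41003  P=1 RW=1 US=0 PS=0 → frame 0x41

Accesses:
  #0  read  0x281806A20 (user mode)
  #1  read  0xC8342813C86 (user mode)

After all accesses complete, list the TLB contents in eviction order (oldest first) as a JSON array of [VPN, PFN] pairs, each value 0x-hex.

Trace:
#0 VA=0x281806A20 (r,user):
  [0] read 0x2C idx=0: raw=0x2F007 flags P=1 W=1 U=1 S=0
  [1] read 0x2F idx=10: raw=0x31007 flags P=1 W=1 U=1 S=0
  [2] read 0x31 idx=12: raw=0x32007 flags P=1 W=1 U=1 S=0
  [3] read 0x32 idx=6: raw=0x34007 flags P=1 W=1 U=1 S=0
  → PA=0x34A20  (4 entries read)
#1 VA=0xC8342813C86 (r,user):
  [0] read 0x2C idx=25: raw=0x37007 flags P=1 W=1 U=1 S=0
  [1] read 0x37 idx=13: raw=0x39007 flags P=1 W=1 U=1 S=0
  [2] read 0x39 idx=20: raw=0x3D007 flags P=1 W=1 U=1 S=0
  [3] read 0x3D idx=19: raw=0x41003 flags P=1 W=1 U=0 S=0
  ✗ PROTECTION_VIOLATION  [4 reads]

TLB: [["0x281806", "0x34"]]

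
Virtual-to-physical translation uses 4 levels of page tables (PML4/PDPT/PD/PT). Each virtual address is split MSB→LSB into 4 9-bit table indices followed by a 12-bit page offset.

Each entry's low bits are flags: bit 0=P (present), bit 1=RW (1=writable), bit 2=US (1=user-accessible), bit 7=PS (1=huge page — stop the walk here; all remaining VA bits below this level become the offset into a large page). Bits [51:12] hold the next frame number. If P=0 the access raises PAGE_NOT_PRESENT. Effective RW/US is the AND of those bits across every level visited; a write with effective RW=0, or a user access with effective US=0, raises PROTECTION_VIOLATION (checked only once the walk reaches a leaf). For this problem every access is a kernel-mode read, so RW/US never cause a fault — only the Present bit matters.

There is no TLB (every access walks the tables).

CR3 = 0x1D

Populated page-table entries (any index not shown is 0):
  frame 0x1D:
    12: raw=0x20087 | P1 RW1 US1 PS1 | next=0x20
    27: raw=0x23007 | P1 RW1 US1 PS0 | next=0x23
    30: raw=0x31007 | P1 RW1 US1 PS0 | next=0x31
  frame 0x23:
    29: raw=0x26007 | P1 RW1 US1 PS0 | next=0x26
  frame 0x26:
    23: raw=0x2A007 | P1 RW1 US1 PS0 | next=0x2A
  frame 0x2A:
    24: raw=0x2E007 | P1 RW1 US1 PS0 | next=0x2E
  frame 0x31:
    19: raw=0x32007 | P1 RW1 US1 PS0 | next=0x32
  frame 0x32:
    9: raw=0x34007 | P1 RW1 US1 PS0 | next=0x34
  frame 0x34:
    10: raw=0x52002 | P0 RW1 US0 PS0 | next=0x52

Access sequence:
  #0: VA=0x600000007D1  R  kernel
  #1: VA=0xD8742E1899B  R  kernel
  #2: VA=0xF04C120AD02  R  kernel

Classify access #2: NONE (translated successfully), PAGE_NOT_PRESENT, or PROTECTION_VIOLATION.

Walk each access:
#0 VA=0x600000007D1 (r,kernel):
  L0: frame=0x1D idx=12 entry=0x20087 [P=1 RW=1 US=1 PS=1]
  → PA=0x207D1 (huge @L0)  (1 entries read)
#1 VA=0xD8742E1899B (r,kernel):
  L0: frame=0x1D idx=27 entry=0x23007 [P=1 RW=1 US=1 PS=0]
  L1: frame=0x23 idx=29 entry=0x26007 [P=1 RW=1 US=1 PS=0]
  L2: frame=0x26 idx=23 entry=0x2A007 [P=1 RW=1 US=1 PS=0]
  L3: frame=0x2A idx=24 entry=0x2E007 [P=1 RW=1 US=1 PS=0]
  → PA=0x2E99B  (4 entries read)
#2 VA=0xF04C120AD02 (r,kernel):
  L0: frame=0x1D idx=30 entry=0x31007 [P=1 RW=1 US=1 PS=0]
  L1: frame=0x31 idx=19 entry=0x32007 [P=1 RW=1 US=1 PS=0]
  L2: frame=0x32 idx=9 entry=0x34007 [P=1 RW=1 US=1 PS=0]
  L3: frame=0x34 idx=10 entry=0x52002 [P=0 RW=1 US=0 PS=0]
  ✗ PAGE_NOT_PRESENT  [4 reads]

Access #2 fault: PAGE_NOT_PRESENT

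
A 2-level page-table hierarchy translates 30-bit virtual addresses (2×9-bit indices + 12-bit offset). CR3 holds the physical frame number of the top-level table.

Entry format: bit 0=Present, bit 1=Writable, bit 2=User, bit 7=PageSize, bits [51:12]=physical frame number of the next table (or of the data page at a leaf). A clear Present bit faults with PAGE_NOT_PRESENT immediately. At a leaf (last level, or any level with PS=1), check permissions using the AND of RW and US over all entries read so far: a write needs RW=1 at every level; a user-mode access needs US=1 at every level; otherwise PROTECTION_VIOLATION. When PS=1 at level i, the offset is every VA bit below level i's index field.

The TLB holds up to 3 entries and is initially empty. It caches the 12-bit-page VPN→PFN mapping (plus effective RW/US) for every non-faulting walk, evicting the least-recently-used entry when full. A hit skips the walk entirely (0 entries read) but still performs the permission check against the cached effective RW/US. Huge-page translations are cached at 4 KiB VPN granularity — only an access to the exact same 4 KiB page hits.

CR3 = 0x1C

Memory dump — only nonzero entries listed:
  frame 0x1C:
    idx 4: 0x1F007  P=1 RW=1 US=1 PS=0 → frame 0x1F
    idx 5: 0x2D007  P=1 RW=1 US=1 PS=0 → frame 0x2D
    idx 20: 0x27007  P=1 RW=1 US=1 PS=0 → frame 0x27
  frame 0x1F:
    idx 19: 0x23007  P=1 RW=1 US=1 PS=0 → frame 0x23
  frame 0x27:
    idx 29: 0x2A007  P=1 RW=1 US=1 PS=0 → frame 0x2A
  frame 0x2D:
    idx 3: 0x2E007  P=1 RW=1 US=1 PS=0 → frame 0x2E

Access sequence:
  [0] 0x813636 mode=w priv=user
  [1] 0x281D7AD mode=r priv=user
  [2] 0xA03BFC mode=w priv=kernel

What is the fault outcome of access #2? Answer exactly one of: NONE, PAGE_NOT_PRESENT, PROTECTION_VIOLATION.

Walk each access:
#0 VA=0x813636 (w,user):
  L0 @0x1C[4] → 0x1F007  P=1,RW=1,US=1,PS=0
  L1 @0x1F[19] → 0x23007  P=1,RW=1,US=1,PS=0
  ✓ 0x23636  — 2 lookups
#1 VA=0x281D7AD (r,user):
  L0 @0x1C[20] → 0x27007  P=1,RW=1,US=1,PS=0
  L1 @0x27[29] → 0x2A007  P=1,RW=1,US=1,PS=0
  ✓ 0x2A7AD  — 2 lookups
#2 VA=0xA03BFC (w,kernel):
  L0 @0x1C[5] → 0x2D007  P=1,RW=1,US=1,PS=0
  L1 @0x2D[3] → 0x2E007  P=1,RW=1,US=1,PS=0
  ✓ 0x2EBFC  — 2 lookups

Access #2 fault: NONE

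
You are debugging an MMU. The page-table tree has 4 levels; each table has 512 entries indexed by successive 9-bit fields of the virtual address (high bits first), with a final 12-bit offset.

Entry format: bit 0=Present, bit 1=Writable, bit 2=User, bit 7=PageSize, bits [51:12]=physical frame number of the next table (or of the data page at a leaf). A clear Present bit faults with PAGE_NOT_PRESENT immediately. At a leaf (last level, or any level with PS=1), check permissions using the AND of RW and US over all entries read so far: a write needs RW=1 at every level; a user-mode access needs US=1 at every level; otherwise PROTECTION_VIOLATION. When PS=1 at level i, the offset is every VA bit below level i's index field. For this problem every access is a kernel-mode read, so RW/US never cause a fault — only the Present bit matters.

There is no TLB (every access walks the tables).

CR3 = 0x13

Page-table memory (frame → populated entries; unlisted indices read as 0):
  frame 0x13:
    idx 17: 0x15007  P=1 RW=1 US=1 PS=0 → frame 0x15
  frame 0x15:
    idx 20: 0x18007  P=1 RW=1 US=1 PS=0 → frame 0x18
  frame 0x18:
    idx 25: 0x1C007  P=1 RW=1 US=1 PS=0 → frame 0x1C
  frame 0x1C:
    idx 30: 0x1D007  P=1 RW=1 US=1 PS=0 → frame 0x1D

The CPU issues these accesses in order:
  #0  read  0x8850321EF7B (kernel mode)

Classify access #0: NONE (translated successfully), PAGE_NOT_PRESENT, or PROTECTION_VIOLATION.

Trace:
#0 VA=0x8850321EF7B (r,kernel):
  [0] read 0x13 idx=17: raw=0x15007 flags P=1 W=1 U=1 S=0
  [1] read 0x15 idx=20: raw=0x18007 flags P=1 W=1 U=1 S=0
  [2] read 0x18 idx=25: raw=0x1C007 flags P=1 W=1 U=1 S=0
  [3] read 0x1C idx=30: raw=0x1D007 flags P=1 W=1 U=1 S=0
  ⇒ phys 0x1DF7B  [4 reads]

Access #0 fault: NONE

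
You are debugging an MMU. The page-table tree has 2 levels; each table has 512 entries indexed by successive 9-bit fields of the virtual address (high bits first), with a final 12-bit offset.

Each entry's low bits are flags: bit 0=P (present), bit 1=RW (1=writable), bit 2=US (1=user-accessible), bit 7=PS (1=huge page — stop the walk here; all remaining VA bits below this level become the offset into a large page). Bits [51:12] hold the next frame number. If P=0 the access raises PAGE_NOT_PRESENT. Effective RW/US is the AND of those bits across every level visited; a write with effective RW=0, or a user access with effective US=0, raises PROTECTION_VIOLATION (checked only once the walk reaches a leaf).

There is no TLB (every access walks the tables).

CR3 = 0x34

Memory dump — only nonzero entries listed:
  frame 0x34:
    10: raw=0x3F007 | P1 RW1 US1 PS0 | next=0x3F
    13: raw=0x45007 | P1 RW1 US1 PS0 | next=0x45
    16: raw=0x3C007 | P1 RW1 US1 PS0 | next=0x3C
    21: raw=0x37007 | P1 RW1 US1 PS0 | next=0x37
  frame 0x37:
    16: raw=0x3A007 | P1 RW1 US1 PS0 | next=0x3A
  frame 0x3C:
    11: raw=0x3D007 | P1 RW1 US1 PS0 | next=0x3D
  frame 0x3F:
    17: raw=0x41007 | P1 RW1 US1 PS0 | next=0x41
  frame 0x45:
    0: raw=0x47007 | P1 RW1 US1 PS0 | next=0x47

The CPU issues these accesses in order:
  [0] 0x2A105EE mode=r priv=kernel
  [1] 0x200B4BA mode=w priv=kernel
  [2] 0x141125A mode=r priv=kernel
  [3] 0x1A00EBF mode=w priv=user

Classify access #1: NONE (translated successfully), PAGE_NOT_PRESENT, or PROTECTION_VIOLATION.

Per-access translation:
#0 VA=0x2A105EE (r,kernel):
  [0] read 0x34 idx=21: raw=0x37007 flags P=1 W=1 U=1 S=0
  [1] read 0x37 idx=16: raw=0x3A007 flags P=1 W=1 U=1 S=0
  ✓ 0x3A5EE  — 2 lookups
#1 VA=0x200B4BA (w,kernel):
  [0] read 0x34 idx=16: raw=0x3C007 flags P=1 W=1 U=1 S=0
  [1] read 0x3C idx=11: raw=0x3D007 flags P=1 W=1 U=1 S=0
  ✓ 0x3D4BA  — 2 lookups
#2 VA=0x141125A (r,kernel):
  [0] read 0x34 idx=10: raw=0x3F007 flags P=1 W=1 U=1 S=0
  [1] read 0x3F idx=17: raw=0x41007 flags P=1 W=1 U=1 S=0
  ✓ 0x4125A  — 2 lookups
#3 VA=0x1A00EBF (w,user):
  [0] read 0x34 idx=13: raw=0x45007 flags P=1 W=1 U=1 S=0
  [1] read 0x45 idx=0: raw=0x47007 flags P=1 W=1 U=1 S=0
  ✓ 0x47EBF  — 2 lookups

Access #1 fault: NONE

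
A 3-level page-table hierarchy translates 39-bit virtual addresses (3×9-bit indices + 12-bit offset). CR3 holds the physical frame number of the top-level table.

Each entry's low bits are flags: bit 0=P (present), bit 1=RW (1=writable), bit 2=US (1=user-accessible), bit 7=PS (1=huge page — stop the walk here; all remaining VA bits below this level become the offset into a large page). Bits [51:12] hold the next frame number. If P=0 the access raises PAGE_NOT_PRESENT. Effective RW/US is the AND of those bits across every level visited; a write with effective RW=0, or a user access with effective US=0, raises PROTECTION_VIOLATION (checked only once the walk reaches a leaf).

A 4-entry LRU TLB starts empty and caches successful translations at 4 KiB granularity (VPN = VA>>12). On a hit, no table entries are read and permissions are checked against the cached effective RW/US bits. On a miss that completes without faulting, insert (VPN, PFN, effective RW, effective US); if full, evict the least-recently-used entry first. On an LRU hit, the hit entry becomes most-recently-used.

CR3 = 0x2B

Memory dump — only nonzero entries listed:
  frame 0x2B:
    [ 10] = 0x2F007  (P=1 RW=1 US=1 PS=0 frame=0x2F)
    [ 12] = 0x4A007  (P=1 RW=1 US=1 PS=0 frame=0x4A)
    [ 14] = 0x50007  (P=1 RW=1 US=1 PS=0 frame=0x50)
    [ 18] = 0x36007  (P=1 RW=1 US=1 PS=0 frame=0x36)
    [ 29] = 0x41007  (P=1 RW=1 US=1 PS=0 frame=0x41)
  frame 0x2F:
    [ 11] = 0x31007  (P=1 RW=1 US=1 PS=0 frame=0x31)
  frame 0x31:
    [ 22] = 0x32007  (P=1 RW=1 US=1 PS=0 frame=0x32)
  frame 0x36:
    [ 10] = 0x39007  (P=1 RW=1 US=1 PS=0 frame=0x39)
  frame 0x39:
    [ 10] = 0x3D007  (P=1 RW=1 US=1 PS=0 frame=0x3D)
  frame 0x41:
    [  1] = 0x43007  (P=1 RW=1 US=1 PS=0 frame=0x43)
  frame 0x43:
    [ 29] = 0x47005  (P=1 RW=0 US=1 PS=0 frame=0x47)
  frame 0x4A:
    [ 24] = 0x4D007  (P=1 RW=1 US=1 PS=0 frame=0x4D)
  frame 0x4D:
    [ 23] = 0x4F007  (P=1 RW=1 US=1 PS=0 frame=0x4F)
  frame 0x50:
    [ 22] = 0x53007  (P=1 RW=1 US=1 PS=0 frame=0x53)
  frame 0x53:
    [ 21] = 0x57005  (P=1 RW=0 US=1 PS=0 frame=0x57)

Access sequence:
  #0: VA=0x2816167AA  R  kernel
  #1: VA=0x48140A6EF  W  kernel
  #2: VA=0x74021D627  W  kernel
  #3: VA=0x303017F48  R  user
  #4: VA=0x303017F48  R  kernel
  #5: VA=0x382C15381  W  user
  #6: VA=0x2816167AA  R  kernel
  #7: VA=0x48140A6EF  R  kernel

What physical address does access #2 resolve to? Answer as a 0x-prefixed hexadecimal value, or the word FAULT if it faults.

Trace:
#0 VA=0x2816167AA (r,kernel):
  L0: frame=0x2B idx=10 entry=0x2F007 [P=1 RW=1 US=1 PS=0]
  L1: frame=0x2F idx=11 entry=0x31007 [P=1 RW=1 US=1 PS=0]
  L2: frame=0x31 idx=22 entry=0x32007 [P=1 RW=1 US=1 PS=0]
  → PA=0x327AA  (3 entries read)
#1 VA=0x48140A6EF (w,kernel):
  L0: frame=0x2B idx=18 entry=0x36007 [P=1 RW=1 US=1 PS=0]
  L1: frame=0x36 idx=10 entry=0x39007 [P=1 RW=1 US=1 PS=0]
  L2: frame=0x39 idx=10 entry=0x3D007 [P=1 RW=1 US=1 PS=0]
  → PA=0x3D6EF  (3 entries read)
#2 VA=0x74021D627 (w,kernel):
  L0: frame=0x2B idx=29 entry=0x41007 [P=1 RW=1 US=1 PS=0]
  L1: frame=0x41 idx=1 entry=0x43007 [P=1 RW=1 US=1 PS=0]
  L2: frame=0x43 idx=29 entry=0x47005 [P=1 RW=0 US=1 PS=0]
  ✗ PROTECTION_VIOLATION  [3 reads]
#3 VA=0x303017F48 (r,user):
  L0: frame=0x2B idx=12 entry=0x4A007 [P=1 RW=1 US=1 PS=0]
  L1: frame=0x4A idx=24 entry=0x4D007 [P=1 RW=1 US=1 PS=0]
  L2: frame=0x4D idx=23 entry=0x4F007 [P=1 RW=1 US=1 PS=0]
  → PA=0x4FF48  (3 entries read)
#4 VA=0x303017F48 (r,kernel):
  TLB hit vpn=0x303017 → PA=0x4FF48
#5 VA=0x382C15381 (w,user):
  L0: frame=0x2B idx=14 entry=0x50007 [P=1 RW=1 US=1 PS=0]
  L1: frame=0x50 idx=22 entry=0x53007 [P=1 RW=1 US=1 PS=0]
  L2: frame=0x53 idx=21 entry=0x57005 [P=1 RW=0 US=1 PS=0]
  ✗ PROTECTION_VIOLATION  [3 reads]
#6 VA=0x2816167AA (r,kernel):
  TLB hit vpn=0x281616 → PA=0x327AA
#7 VA=0x48140A6EF (r,kernel):
  TLB hit vpn=0x48140A → PA=0x3D6EF

Access #2 PA: FAULT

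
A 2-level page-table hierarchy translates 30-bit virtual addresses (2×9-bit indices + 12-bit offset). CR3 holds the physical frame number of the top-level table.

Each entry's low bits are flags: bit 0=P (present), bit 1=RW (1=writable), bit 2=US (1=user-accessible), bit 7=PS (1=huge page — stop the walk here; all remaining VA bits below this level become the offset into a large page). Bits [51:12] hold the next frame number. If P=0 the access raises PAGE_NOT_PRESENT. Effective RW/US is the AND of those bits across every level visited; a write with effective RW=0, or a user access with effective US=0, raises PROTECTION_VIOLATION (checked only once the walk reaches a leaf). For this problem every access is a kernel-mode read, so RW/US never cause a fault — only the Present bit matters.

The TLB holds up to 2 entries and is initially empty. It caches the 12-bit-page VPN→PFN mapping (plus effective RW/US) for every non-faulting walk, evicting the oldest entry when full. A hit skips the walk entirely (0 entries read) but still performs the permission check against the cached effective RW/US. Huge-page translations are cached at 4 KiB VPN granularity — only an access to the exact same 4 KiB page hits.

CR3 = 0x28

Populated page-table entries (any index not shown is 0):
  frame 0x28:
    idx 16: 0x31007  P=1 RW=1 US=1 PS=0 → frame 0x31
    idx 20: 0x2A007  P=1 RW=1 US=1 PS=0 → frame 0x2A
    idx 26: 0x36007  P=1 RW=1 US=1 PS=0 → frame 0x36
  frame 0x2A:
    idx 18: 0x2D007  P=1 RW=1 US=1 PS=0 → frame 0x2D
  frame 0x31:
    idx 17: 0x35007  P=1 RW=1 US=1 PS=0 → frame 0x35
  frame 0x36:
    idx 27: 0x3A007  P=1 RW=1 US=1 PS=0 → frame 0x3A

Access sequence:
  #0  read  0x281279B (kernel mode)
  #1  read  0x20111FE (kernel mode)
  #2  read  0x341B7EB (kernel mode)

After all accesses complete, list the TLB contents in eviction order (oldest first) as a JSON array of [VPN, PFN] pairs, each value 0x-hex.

Trace:
#0 VA=0x281279B (r,kernel):
  [0] read 0x28 idx=20: raw=0x2A007 flags P=1 W=1 U=1 S=0
  [1] read 0x2A idx=18: raw=0x2D007 flags P=1 W=1 U=1 S=0
  → PA=0x2D79B  (2 entries read)
#1 VA=0x20111FE (r,kernel):
  [0] read 0x28 idx=16: raw=0x31007 flags P=1 W=1 U=1 S=0
  [1] read 0x31 idx=17: raw=0x35007 flags P=1 W=1 U=1 S=0
  → PA=0x351FE  (2 entries read)
#2 VA=0x341B7EB (r,kernel):
  [0] read 0x28 idx=26: raw=0x36007 flags P=1 W=1 U=1 S=0
  [1] read 0x36 idx=27: raw=0x3A007 flags P=1 W=1 U=1 S=0
  → PA=0x3A7EB  (2 entries read)

TLB: [["0x2011", "0x35"], ["0x341B", "0x3A"]]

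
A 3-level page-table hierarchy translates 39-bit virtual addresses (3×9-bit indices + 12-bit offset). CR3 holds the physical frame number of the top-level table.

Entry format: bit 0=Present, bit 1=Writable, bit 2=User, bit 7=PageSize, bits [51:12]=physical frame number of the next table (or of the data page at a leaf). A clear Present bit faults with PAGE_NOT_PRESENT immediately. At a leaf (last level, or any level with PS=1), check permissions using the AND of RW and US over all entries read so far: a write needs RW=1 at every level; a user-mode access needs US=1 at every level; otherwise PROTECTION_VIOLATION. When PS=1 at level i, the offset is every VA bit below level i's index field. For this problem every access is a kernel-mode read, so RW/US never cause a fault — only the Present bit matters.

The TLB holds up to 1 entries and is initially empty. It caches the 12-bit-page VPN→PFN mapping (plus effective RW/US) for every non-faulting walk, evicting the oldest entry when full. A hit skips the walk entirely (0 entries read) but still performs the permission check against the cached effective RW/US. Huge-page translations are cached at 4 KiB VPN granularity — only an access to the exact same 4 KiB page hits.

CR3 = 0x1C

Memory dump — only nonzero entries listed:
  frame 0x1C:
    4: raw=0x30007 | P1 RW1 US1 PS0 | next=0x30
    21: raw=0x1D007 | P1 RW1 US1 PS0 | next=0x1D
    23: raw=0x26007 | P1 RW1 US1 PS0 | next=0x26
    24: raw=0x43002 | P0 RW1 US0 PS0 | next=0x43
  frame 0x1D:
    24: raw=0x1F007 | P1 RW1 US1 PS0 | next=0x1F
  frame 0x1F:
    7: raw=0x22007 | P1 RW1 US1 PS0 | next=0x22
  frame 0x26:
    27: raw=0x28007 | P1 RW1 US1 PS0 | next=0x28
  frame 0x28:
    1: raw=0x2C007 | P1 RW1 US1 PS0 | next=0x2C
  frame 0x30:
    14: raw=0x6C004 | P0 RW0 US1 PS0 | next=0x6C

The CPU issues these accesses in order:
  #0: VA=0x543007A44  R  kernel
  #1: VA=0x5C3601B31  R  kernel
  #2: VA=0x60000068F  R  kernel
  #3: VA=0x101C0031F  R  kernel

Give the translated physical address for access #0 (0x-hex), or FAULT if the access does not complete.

Per-access translation:
#0 VA=0x543007A44 (r,kernel):
  L0: frame=0x1C idx=21 entry=0x1D007 [P=1 RW=1 US=1 PS=0]
  L1: frame=0x1D idx=24 entry=0x1F007 [P=1 RW=1 US=1 PS=0]
  L2: frame=0x1F idx=7 entry=0x22007 [P=1 RW=1 US=1 PS=0]
  → PA=0x22A44  (3 entries read)
#1 VA=0x5C3601B31 (r,kernel):
  L0: frame=0x1C idx=23 entry=0x26007 [P=1 RW=1 US=1 PS=0]
  L1: frame=0x26 idx=27 entry=0x28007 [P=1 RW=1 US=1 PS=0]
  L2: frame=0x28 idx=1 entry=0x2C007 [P=1 RW=1 US=1 PS=0]
  → PA=0x2CB31  (3 entries read)
#2 VA=0x60000068F (r,kernel):
  L0: frame=0x1C idx=24 entry=0x43002 [P=0 RW=1 US=0 PS=0]
  ✗ PAGE_NOT_PRESENT  [1 reads]
#3 VA=0x101C0031F (r,kernel):
  L0: frame=0x1C idx=4 entry=0x30007 [P=1 RW=1 US=1 PS=0]
  L1: frame=0x30 idx=14 entry=0x6C004 [P=0 RW=0 US=1 PS=0]
  ✗ PAGE_NOT_PRESENT  [2 reads]

Access #0 PA: 0x22A44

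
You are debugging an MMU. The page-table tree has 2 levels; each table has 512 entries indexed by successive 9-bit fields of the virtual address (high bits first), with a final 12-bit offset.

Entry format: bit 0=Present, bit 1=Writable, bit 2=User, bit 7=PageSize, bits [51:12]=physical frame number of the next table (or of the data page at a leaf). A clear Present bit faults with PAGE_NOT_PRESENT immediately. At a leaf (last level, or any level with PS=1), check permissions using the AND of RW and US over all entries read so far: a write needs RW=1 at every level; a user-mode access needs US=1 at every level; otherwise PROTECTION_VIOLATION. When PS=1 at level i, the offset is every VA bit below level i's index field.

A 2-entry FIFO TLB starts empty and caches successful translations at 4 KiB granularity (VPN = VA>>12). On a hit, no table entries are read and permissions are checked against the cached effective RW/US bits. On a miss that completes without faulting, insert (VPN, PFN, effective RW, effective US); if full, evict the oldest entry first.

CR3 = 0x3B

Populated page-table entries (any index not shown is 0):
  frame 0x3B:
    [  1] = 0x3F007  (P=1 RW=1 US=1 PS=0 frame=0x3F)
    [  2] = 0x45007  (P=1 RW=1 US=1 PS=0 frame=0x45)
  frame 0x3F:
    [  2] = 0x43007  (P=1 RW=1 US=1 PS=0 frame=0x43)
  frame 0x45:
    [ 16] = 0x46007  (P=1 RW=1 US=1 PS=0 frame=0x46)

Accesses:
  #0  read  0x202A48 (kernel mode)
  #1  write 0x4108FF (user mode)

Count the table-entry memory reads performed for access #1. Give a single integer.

Per-access translation:
#0 VA=0x202A48 (r,kernel):
  [0] read 0x3B idx=1: raw=0x3F007 flags P=1 W=1 U=1 S=0
  [1] read 0x3F idx=2: raw=0x43007 flags P=1 W=1 U=1 S=0
  ✓ 0x43A48  — 2 lookups
#1 VA=0x4108FF (w,user):
  [0] read 0x3B idx=2: raw=0x45007 flags P=1 W=1 U=1 S=0
  [1] read 0x45 idx=16: raw=0x46007 flags P=1 W=1 U=1 S=0
  ✓ 0x468FF  — 2 lookups

Entries read for #1: 2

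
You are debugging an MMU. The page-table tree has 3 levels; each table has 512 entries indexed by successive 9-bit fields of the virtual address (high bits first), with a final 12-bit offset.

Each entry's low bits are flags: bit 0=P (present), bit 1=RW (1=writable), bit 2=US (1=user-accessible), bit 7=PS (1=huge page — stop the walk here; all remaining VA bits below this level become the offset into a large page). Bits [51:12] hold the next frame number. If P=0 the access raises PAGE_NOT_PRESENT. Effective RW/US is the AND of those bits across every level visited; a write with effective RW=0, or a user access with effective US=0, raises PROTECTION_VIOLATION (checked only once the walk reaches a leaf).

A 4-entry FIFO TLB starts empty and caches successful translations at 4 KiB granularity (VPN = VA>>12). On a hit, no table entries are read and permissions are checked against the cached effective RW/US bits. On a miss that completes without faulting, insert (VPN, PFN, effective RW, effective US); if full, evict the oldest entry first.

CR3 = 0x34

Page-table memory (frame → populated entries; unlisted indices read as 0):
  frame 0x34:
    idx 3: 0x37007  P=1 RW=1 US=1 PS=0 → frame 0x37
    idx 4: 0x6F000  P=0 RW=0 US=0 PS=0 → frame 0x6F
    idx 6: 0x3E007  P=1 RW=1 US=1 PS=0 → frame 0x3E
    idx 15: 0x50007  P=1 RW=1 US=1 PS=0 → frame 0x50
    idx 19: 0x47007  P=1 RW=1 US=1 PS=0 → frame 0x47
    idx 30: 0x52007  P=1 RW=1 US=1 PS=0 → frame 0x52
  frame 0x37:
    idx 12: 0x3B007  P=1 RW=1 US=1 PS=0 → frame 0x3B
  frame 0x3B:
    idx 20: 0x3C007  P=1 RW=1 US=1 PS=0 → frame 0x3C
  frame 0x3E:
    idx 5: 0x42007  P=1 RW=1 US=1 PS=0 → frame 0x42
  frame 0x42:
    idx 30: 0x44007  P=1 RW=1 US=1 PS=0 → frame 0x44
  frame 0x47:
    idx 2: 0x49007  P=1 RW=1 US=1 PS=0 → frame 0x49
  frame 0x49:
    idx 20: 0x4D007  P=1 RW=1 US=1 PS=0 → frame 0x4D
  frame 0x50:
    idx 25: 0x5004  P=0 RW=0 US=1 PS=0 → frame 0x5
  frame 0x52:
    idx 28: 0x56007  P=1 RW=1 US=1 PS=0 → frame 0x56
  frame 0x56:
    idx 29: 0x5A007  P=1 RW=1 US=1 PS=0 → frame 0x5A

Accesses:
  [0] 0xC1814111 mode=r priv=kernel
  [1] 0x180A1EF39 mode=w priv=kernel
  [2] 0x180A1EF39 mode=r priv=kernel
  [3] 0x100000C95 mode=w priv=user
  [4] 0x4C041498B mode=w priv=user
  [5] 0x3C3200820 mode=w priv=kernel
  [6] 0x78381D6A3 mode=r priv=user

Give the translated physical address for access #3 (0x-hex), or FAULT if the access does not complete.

Walk each access:
#0 VA=0xC1814111 (r,kernel):
  [0] read 0x34 idx=3: raw=0x37007 flags P=1 W=1 U=1 S=0
  [1] read 0x37 idx=12: raw=0x3B007 flags P=1 W=1 U=1 S=0
  [2] read 0x3B idx=20: raw=0x3C007 flags P=1 W=1 U=1 S=0
  → PA=0x3C111  (3 entries read)
#1 VA=0x180A1EF39 (w,kernel):
  [0] read 0x34 idx=6: raw=0x3E007 flags P=1 W=1 U=1 S=0
  [1] read 0x3E idx=5: raw=0x42007 flags P=1 W=1 U=1 S=0
  [2] read 0x42 idx=30: raw=0x44007 flags P=1 W=1 U=1 S=0
  → PA=0x44F39  (3 entries read)
#2 VA=0x180A1EF39 (r,kernel):
  TLB hit vpn=0x180A1E → PA=0x44F39
#3 VA=0x100000C95 (w,user):
  [0] read 0x34 idx=4: raw=0x6F000 flags P=0 W=0 U=0 S=0
  ✗ PAGE_NOT_PRESENT  [1 reads]
#4 VA=0x4C041498B (w,user):
  [0] read 0x34 idx=19: raw=0x47007 flags P=1 W=1 U=1 S=0
  [1] read 0x47 idx=2: raw=0x49007 flags P=1 W=1 U=1 S=0
  [2] read 0x49 idx=20: raw=0x4D007 flags P=1 W=1 U=1 S=0
  → PA=0x4D98B  (3 entries read)
#5 VA=0x3C3200820 (w,kernel):
  [0] read 0x34 idx=15: raw=0x50007 flags P=1 W=1 U=1 S=0
  [1] read 0x50 idx=25: raw=0x5004 flags P=0 W=0 U=1 S=0
  ✗ PAGE_NOT_PRESENT  [2 reads]
#6 VA=0x78381D6A3 (r,user):
  [0] read 0x34 idx=30: raw=0x52007 flags P=1 W=1 U=1 S=0
  [1] read 0x52 idx=28: raw=0x56007 flags P=1 W=1 U=1 S=0
  [2] read 0x56 idx=29: raw=0x5A007 flags P=1 W=1 U=1 S=0
  → PA=0x5A6A3  (3 entries read)

Access #3 PA: FAULT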